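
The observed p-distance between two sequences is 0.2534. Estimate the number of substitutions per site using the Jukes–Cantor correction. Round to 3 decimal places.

0.309

d = −(3/4) ln(1 − 4p/3) = −0.75 ln(1 − 0.337867) = −0.75 ln(0.662133)
  = −0.75 × (-0.412289) = 0.309217 substitutions/site.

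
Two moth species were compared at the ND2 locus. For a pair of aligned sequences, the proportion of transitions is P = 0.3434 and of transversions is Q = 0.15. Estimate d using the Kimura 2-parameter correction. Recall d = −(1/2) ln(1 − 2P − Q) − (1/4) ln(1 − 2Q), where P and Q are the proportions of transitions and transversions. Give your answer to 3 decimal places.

Under the Kimura two-parameter model, d = −½ ln(1 − 2P − Q) − ¼ ln(1 − 2Q).
1 − 2P − Q = 0.1632, giving −½ ln(0.1632) = 0.906389.
1 − 2Q = 0.7, giving −¼ ln(0.7) = 0.089169.
d = 0.906389 + 0.089169 = 0.995558.

0.996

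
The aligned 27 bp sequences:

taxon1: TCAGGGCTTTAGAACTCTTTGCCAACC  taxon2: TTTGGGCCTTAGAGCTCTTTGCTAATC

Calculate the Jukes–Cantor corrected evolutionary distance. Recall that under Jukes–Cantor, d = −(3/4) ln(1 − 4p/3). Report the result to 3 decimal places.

0.264

The sequences differ at 6 of 27 sites (2, 3, 8, 14, 23, 26), so p = 6/27 ≈ 0.222222.
d = −(3/4) ln(1 − 4p/3) = −0.75 ln(1 − 0.296296) = −0.75 ln(0.703704)
  = −0.75 × (-0.351397) = 0.263548 substitutions/site.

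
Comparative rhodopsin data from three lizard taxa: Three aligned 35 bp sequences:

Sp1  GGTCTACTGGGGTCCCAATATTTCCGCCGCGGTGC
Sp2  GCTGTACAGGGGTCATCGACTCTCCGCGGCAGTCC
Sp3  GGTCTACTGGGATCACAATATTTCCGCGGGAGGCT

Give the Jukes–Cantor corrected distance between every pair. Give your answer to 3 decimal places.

d(Sp1,Sp2) = 0.513, d(Sp1,Sp3) = 0.273, d(Sp2,Sp3) = 0.513

Sp1–Sp2: 13/35 sites differ → p ≈ 0.371429, d = −0.75 ln(1 − 0.495239) = 0.512753 ≈ 0.513.
Sp1–Sp3: 8/35 sites differ → p ≈ 0.228571, d = −0.75 ln(1 − 0.304761) = 0.272625 ≈ 0.273.
Sp2–Sp3: 13/35 sites differ → p ≈ 0.371429, d = −0.75 ln(1 − 0.495239) = 0.512753 ≈ 0.513.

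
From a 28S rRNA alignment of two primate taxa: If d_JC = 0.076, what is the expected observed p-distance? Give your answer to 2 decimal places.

0.07

p = (3/4)(1 − e^(−4d/3)) = 0.75 × (1 − e^(-0.101333)) = 0.75 × (1 − 0.903632) = 0.072276.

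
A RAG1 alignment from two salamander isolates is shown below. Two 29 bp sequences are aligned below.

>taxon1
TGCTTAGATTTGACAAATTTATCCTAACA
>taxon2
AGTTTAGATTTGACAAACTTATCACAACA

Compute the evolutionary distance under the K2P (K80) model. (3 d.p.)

0.198

Of 29 sites, 3 differences are transitions and 2 are transversions, so P = 3/29 ≈ 0.103448 and Q = 2/29 ≈ 0.068966.
Under the Kimura two-parameter model, d = −½ ln(1 − 2P − Q) − ¼ ln(1 − 2Q).
1 − 2P − Q = 0.724138, giving −½ ln(0.724138) = 0.161387.
1 − 2Q = 0.862068, giving −¼ ln(0.862068) = 0.037105.
d = 0.161387 + 0.037105 = 0.198492.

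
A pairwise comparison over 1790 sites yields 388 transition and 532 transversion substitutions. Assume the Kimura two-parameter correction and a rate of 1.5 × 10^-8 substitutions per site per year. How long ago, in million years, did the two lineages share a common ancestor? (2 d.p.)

P = 388/1790 ≈ 0.21676 and Q = 532/1790 ≈ 0.297207.
Under the Kimura two-parameter model, d = −½ ln(1 − 2P − Q) − ¼ ln(1 − 2Q).
1 − 2P − Q = 0.269273, giving −½ ln(0.269273) = 0.656015.
1 − 2Q = 0.405586, giving −¼ ln(0.405586) = 0.225606.
d = 0.656015 + 0.225606 = 0.881621.
Under a molecular clock d = 2μt, so t = d/(2μ) = 0.881621 / (2 × 1.5 × 10^-8) = 29.39 million years.

29.39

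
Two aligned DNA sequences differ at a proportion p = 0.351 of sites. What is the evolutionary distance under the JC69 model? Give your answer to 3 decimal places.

0.473

d = −(3/4) ln(1 − 4p/3) = −0.75 ln(1 − 0.468) = −0.75 ln(0.532)
  = −0.75 × (-0.631112) = 0.473334 substitutions/site.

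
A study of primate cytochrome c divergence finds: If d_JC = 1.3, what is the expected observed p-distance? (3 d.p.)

p = (3/4)(1 − e^(−4d/3)) = 0.75 × (1 − e^(-1.733333)) = 0.75 × (1 − 0.176695) = 0.617479.

0.617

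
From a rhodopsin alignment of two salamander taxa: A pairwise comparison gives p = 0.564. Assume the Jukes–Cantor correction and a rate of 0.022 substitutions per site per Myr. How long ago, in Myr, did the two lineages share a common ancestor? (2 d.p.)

23.77

d = −(3/4) ln(1 − 4p/3) = −0.75 ln(1 − 0.752) = −0.75 ln(0.248)
  = −0.75 × (-1.394327) = 1.045745 substitutions/site.
Under a molecular clock d = 2μt, so t = d/(2μ) = 1.045745 / (2 × 0.022) = 23.77 Myr.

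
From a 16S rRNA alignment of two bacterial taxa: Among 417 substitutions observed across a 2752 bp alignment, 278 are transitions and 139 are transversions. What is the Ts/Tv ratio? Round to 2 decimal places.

R = 278/139 = 2.00.

2.00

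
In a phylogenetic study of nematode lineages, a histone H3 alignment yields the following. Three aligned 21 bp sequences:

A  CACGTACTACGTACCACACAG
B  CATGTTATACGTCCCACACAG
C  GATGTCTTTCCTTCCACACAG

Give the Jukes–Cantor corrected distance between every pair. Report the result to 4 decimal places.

A–B: 4/21 sites differ → p ≈ 0.190476, d = −0.75 ln(1 − 0.253968) = 0.219740 ≈ 0.2197.
A–C: 7/21 sites differ → p ≈ 0.333333, d = −0.75 ln(1 − 0.444444) = 0.440839 ≈ 0.4408.
B–C: 6/21 sites differ → p ≈ 0.285714, d = −0.75 ln(1 − 0.380952) = 0.359679 ≈ 0.3597.

d(A,B) = 0.2197, d(A,C) = 0.4408, d(B,C) = 0.3597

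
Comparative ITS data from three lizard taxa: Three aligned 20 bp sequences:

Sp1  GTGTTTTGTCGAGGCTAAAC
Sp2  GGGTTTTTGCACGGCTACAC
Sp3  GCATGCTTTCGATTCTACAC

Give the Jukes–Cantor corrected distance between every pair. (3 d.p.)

Sp1–Sp2: 6/20 sites differ → p = 0.3, d = −0.75 ln(1 − 0.4) = 0.383119 ≈ 0.383.
Sp1–Sp3: 8/20 sites differ → p = 0.4, d = −0.75 ln(1 − 0.533333) = 0.571605 ≈ 0.572.
Sp2–Sp3: 9/20 sites differ → p = 0.45, d = −0.75 ln(1 − 0.6) = 0.687218 ≈ 0.687.

d(Sp1,Sp2) = 0.383, d(Sp1,Sp3) = 0.572, d(Sp2,Sp3) = 0.687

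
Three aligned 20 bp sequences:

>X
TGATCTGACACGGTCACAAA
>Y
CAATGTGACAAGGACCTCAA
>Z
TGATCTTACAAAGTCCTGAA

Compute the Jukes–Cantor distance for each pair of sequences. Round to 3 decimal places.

d(X,Y) = 0.572, d(X,Z) = 0.383, d(Y,Z) = 0.471

X–Y: 8/20 sites differ → p = 0.4, d = −0.75 ln(1 − 0.533333) = 0.571605 ≈ 0.572.
X–Z: 6/20 sites differ → p = 0.3, d = −0.75 ln(1 − 0.4) = 0.383119 ≈ 0.383.
Y–Z: 7/20 sites differ → p = 0.35, d = −0.75 ln(1 − 0.466667) = 0.471457 ≈ 0.471.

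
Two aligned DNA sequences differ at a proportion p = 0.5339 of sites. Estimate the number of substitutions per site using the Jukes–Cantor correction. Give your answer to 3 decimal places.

d = −(3/4) ln(1 − 4p/3) = −0.75 ln(1 − 0.711867) = −0.75 ln(0.288133)
  = −0.75 × (-1.244333) = 0.933250 substitutions/site.

0.933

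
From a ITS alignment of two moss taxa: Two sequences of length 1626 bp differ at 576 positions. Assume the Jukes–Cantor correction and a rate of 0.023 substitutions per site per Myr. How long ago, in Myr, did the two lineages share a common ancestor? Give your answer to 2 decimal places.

10.42

p = 576/1626 ≈ 0.354244.
d = −(3/4) ln(1 − 4p/3) = −0.75 ln(1 − 0.472325) = −0.75 ln(0.527675)
  = −0.75 × (-0.639275) = 0.479456 substitutions/site.
Under a molecular clock d = 2μt, so t = d/(2μ) = 0.479456 / (2 × 0.023) = 10.42 Myr.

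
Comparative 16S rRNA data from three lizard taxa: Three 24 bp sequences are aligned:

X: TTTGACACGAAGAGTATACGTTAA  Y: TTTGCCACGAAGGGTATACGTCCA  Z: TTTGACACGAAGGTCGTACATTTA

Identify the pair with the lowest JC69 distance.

X–Y: 4/24 differ, p = 0.167, d = 0.188.
X–Z: 6/24 differ, p = 0.250, d = 0.304.
Y–Z: 7/24 differ, p = 0.292, d = 0.369.
The smallest distance is between X and Y.

X and Y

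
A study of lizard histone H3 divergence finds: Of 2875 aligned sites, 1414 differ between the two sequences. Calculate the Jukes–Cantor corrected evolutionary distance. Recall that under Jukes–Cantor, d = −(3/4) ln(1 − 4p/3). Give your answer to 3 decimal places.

0.800

p = 1414/2875 ≈ 0.491826.
d = −(3/4) ln(1 − 4p/3) = −0.75 ln(1 − 0.655768) = −0.75 ln(0.344232)
  = −0.75 × (-1.066439) = 0.799829 substitutions/site.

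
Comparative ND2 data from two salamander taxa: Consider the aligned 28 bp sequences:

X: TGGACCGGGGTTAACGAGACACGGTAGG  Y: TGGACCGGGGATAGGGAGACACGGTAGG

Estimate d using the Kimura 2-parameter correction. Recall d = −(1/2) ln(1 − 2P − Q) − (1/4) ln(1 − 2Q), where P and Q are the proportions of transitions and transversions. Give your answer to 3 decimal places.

0.116

Of 28 sites, 1 differences are transitions and 2 are transversions, so P = 1/28 ≈ 0.035714 and Q = 2/28 ≈ 0.071429.
Under the Kimura two-parameter model, d = −½ ln(1 − 2P − Q) − ¼ ln(1 − 2Q).
1 − 2P − Q = 0.857143, giving −½ ln(0.857143) = 0.077075.
1 − 2Q = 0.857142, giving −¼ ln(0.857142) = 0.038538.
d = 0.077075 + 0.038538 = 0.115613.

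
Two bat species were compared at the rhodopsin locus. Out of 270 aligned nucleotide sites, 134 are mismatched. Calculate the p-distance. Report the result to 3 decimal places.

0.496

p = 134/270 = 0.496296… ≈ 0.496 (to 3 d.p.).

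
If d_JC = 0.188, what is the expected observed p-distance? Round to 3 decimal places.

p = (3/4)(1 − e^(−4d/3)) = 0.75 × (1 − e^(-0.250667)) = 0.75 × (1 − 0.778281) = 0.166289.

0.166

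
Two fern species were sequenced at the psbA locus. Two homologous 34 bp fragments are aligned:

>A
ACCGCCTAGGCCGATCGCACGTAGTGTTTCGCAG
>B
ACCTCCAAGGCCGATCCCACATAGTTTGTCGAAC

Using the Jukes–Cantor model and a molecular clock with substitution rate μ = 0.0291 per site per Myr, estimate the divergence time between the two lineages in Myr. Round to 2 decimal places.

The sequences differ at 8 of 34 sites (4, 7, 17, 21, 26, 28, 32, 34), so p = 8/34 ≈ 0.235294.
d = −(3/4) ln(1 − 4p/3) = −0.75 ln(1 − 0.313725) = −0.75 ln(0.686275)
  = −0.75 × (-0.376477) = 0.282358 substitutions/site.
Under a molecular clock d = 2μt, so t = d/(2μ) = 0.282358 / (2 × 0.0291) = 4.85 Myr.

4.85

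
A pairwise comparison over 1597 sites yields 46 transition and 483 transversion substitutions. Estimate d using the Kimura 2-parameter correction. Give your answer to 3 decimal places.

P = 46/1597 ≈ 0.028804 and Q = 483/1597 ≈ 0.302442.
Under the Kimura two-parameter model, d = −½ ln(1 − 2P − Q) − ¼ ln(1 − 2Q).
1 − 2P − Q = 0.63995, giving −½ ln(0.63995) = 0.223183.
1 − 2Q = 0.395116, giving −¼ ln(0.395116) = 0.232144.
d = 0.223183 + 0.232144 = 0.455327.

0.455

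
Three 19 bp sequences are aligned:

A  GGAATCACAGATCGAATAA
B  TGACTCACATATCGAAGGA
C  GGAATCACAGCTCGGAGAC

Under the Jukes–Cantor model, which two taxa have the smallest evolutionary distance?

A and C

A–B: 5/19 differ, p = 0.263, d = 0.324.
A–C: 4/19 differ, p = 0.211, d = 0.247.
B–C: 7/19 differ, p = 0.368, d = 0.507.
The smallest distance is between A and C.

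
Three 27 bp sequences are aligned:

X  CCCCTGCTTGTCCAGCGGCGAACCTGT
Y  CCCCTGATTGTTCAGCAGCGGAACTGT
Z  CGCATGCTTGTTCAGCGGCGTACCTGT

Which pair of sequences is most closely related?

X and Z

X–Y: 5/27 differ, p = 0.185, d = 0.213.
X–Z: 4/27 differ, p = 0.148, d = 0.165.
Y–Z: 6/27 differ, p = 0.222, d = 0.264.
The smallest distance is between X and Z.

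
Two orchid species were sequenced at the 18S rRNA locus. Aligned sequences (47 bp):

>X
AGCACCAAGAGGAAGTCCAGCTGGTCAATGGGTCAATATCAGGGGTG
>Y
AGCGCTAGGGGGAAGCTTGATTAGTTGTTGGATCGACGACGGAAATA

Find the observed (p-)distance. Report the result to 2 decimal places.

0.51

The sequences differ at 24 of 47 positions.
p = 24/47 = 0.510638… ≈ 0.51 (to 2 d.p.).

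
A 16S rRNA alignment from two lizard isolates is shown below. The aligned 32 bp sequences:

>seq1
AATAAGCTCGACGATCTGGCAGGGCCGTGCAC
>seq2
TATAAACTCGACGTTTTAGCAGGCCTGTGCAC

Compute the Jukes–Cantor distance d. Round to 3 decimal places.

0.259

The sequences differ at 7 of 32 sites (1, 6, 14, 16, 18, 24, 26), so p = 7/32 = 0.21875.
d = −(3/4) ln(1 − 4p/3) = −0.75 ln(1 − 0.291667) = −0.75 ln(0.708333)
  = −0.75 × (-0.344841) = 0.258631 substitutions/site.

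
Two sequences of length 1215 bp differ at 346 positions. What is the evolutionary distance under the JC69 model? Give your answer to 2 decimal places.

p = 346/1215 ≈ 0.284774.
d = −(3/4) ln(1 − 4p/3) = −0.75 ln(1 − 0.379699) = −0.75 ln(0.620301)
  = −0.75 × (-0.477550) = 0.358163 substitutions/site.

0.36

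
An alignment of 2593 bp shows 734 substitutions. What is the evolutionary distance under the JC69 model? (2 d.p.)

0.36

p = 734/2593 ≈ 0.28307.
d = −(3/4) ln(1 − 4p/3) = −0.75 ln(1 − 0.377427) = −0.75 ln(0.622573)
  = −0.75 × (-0.473894) = 0.355421 substitutions/site.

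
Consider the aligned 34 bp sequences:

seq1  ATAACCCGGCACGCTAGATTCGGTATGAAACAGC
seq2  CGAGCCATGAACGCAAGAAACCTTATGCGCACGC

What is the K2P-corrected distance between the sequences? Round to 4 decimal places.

0.8105

Of 34 sites, 2 differences are transitions and 14 are transversions, so P = 2/34 ≈ 0.058824 and Q = 14/34 ≈ 0.411765.
Under the Kimura two-parameter model, d = −½ ln(1 − 2P − Q) − ¼ ln(1 − 2Q).
1 − 2P − Q = 0.470587, giving −½ ln(0.470587) = 0.376887.
1 − 2Q = 0.17647, giving −¼ ln(0.17647) = 0.433651.
d = 0.376887 + 0.433651 = 0.810538.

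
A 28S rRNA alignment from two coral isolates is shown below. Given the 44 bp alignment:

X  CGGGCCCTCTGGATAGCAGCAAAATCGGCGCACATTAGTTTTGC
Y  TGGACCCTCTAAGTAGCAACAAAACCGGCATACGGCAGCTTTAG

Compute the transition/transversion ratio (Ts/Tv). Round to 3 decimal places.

Transitions are A↔G and C↔T; transversions are all other mismatches.
Transitions: 13. Transversions: 2.
R = 13/2 = 6.500.

6.500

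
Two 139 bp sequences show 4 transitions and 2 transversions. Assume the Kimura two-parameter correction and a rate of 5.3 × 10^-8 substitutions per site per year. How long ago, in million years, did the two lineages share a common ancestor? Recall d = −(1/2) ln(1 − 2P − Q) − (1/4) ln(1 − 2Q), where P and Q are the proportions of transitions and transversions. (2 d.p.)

P = 4/139 ≈ 0.028777 and Q = 2/139 ≈ 0.014388.
Under the Kimura two-parameter model, d = −½ ln(1 − 2P − Q) − ¼ ln(1 − 2Q).
1 − 2P − Q = 0.928058, giving −½ ln(0.928058) = 0.037331.
1 − 2Q = 0.971224, giving −¼ ln(0.971224) = 0.007300.
d = 0.037331 + 0.007300 = 0.044631.
Under a molecular clock d = 2μt, so t = d/(2μ) = 0.044631 / (2 × 5.3 × 10^-8) = 0.42 million years.

0.42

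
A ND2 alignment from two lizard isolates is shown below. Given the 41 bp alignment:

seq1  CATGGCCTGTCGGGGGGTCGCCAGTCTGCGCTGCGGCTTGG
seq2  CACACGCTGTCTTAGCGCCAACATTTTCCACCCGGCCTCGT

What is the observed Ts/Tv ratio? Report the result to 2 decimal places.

0.75

Transitions are A↔G and C↔T; transversions are all other mismatches.
Transitions: 9. Transversions: 12.
R = 9/12 = 0.75.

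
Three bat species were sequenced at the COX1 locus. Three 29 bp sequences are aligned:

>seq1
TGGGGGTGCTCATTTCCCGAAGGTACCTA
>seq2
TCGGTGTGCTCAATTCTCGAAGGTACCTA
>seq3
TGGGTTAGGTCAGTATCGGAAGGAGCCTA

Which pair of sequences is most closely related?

seq1–seq2: 4/29 differ, p = 0.138, d = 0.152.
seq1–seq3: 10/29 differ, p = 0.345, d = 0.462.
seq2–seq3: 11/29 differ, p = 0.379, d = 0.529.
The smallest distance is between seq1 and seq2.

seq1 and seq2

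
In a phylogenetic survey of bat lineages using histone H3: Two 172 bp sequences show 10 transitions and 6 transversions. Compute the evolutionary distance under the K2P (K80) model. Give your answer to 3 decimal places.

P = 10/172 ≈ 0.05814 and Q = 6/172 ≈ 0.034884.
Under the Kimura two-parameter model, d = −½ ln(1 − 2P − Q) − ¼ ln(1 − 2Q).
1 − 2P − Q = 0.848836, giving −½ ln(0.848836) = 0.081945.
1 − 2Q = 0.930232, giving −¼ ln(0.930232) = 0.018080.
d = 0.081945 + 0.018080 = 0.100025.

0.100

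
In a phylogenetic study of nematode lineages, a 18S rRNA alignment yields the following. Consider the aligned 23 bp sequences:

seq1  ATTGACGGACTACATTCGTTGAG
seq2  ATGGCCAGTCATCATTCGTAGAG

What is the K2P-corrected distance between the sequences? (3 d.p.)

0.398

Of 23 sites, 1 differences are transitions and 6 are transversions, so P = 1/23 ≈ 0.043478 and Q = 6/23 ≈ 0.26087.
Under the Kimura two-parameter model, d = −½ ln(1 − 2P − Q) − ¼ ln(1 − 2Q).
1 − 2P − Q = 0.652174, giving −½ ln(0.652174) = 0.213722.
1 − 2Q = 0.47826, giving −¼ ln(0.47826) = 0.184400.
d = 0.213722 + 0.184400 = 0.398122.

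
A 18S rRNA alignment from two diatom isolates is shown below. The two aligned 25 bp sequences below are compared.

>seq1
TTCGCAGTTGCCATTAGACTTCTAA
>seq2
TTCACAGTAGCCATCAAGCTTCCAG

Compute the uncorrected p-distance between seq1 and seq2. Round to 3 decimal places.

0.280

The sequences differ at 7 of 25 positions (sites 4, 9, 15, 17, 18, 23, 25).
p = 7/25 = 0.280.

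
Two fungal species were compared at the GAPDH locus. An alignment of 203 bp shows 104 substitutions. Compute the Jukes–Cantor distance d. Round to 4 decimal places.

p = 104/203 ≈ 0.512315.
d = −(3/4) ln(1 − 4p/3) = −0.75 ln(1 − 0.683087) = −0.75 ln(0.316913)
  = −0.75 × (-1.149128) = 0.861846 substitutions/site.

0.8618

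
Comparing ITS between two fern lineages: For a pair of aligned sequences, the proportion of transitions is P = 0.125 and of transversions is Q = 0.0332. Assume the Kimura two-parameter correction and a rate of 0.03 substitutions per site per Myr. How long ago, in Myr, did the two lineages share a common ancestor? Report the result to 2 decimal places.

Under the Kimura two-parameter model, d = −½ ln(1 − 2P − Q) − ¼ ln(1 − 2Q).
1 − 2P − Q = 0.7168, giving −½ ln(0.7168) = 0.166479.
1 − 2Q = 0.9336, giving −¼ ln(0.9336) = 0.017177.
d = 0.166479 + 0.017177 = 0.183656.
Under a molecular clock d = 2μt, so t = d/(2μ) = 0.183656 / (2 × 0.03) = 3.06 Myr.

3.06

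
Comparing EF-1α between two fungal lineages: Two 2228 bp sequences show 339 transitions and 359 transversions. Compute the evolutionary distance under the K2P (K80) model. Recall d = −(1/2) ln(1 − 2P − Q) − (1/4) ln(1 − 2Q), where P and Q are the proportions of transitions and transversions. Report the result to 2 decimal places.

0.41

P = 339/2228 ≈ 0.152154 and Q = 359/2228 ≈ 0.161131.
Under the Kimura two-parameter model, d = −½ ln(1 − 2P − Q) − ¼ ln(1 − 2Q).
1 − 2P − Q = 0.534561, giving −½ ln(0.534561) = 0.313155.
1 − 2Q = 0.677738, giving −¼ ln(0.677738) = 0.097249.
d = 0.313155 + 0.097249 = 0.410404.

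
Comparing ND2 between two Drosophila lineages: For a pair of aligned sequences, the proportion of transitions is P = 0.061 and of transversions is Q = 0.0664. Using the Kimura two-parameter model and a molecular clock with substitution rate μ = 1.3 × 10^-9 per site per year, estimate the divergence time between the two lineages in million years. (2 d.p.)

53.84

Under the Kimura two-parameter model, d = −½ ln(1 − 2P − Q) − ¼ ln(1 − 2Q).
1 − 2P − Q = 0.8116, giving −½ ln(0.8116) = 0.104374.
1 − 2Q = 0.8672, giving −¼ ln(0.8672) = 0.035621.
d = 0.104374 + 0.035621 = 0.139995.
Under a molecular clock d = 2μt, so t = d/(2μ) = 0.139995 / (2 × 1.3 × 10^-9) = 53.84 million years.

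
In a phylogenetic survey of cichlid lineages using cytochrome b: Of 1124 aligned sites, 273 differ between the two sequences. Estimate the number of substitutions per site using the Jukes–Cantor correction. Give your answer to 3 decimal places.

0.293

p = 273/1124 ≈ 0.242883.
d = −(3/4) ln(1 − 4p/3) = −0.75 ln(1 − 0.323844) = −0.75 ln(0.676156)
  = −0.75 × (-0.391331) = 0.293498 substitutions/site.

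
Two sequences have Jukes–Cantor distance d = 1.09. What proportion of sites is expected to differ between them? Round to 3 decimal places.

p = (3/4)(1 − e^(−4d/3)) = 0.75 × (1 − e^(-1.453333)) = 0.75 × (1 − 0.233790) = 0.574658.

0.575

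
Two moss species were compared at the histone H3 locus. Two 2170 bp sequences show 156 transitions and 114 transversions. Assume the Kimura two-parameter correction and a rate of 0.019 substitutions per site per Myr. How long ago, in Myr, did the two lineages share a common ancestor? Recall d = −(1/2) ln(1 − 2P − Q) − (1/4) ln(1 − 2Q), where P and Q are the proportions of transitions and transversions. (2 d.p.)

3.61

P = 156/2170 ≈ 0.071889 and Q = 114/2170 ≈ 0.052535.
Under the Kimura two-parameter model, d = −½ ln(1 − 2P − Q) − ¼ ln(1 − 2Q).
1 − 2P − Q = 0.803687, giving −½ ln(0.803687) = 0.109273.
1 − 2Q = 0.89493, giving −¼ ln(0.89493) = 0.027752.
d = 0.109273 + 0.027752 = 0.137025.
Under a molecular clock d = 2μt, so t = d/(2μ) = 0.137025 / (2 × 0.019) = 3.61 Myr.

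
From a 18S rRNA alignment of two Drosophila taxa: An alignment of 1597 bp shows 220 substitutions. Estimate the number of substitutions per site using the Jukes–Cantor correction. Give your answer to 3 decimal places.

0.152

p = 220/1597 ≈ 0.137758.
d = −(3/4) ln(1 − 4p/3) = −0.75 ln(1 − 0.183677) = −0.75 ln(0.816323)
  = −0.75 × (-0.202945) = 0.152209 substitutions/site.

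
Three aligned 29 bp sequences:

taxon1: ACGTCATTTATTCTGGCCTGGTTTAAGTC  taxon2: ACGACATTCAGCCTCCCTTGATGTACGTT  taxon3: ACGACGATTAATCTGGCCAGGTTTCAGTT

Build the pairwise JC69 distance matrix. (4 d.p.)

d(taxon1,taxon2) = 0.5285, d(taxon1,taxon3) = 0.2913, d(taxon2,taxon3) = 0.6829

taxon1–taxon2: 11/29 sites differ → p ≈ 0.37931, d = −0.75 ln(1 − 0.505747) = 0.528531 ≈ 0.5285.
taxon1–taxon3: 7/29 sites differ → p ≈ 0.241379, d = −0.75 ln(1 − 0.321839) = 0.291278 ≈ 0.2913.
taxon2–taxon3: 13/29 sites differ → p ≈ 0.448276, d = −0.75 ln(1 − 0.597701) = 0.682920 ≈ 0.6829.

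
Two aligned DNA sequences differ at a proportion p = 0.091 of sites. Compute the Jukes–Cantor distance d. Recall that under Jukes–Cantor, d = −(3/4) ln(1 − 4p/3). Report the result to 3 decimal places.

d = −(3/4) ln(1 − 4p/3) = −0.75 ln(1 − 0.121333) = −0.75 ln(0.878667)
  = −0.75 × (-0.129349) = 0.097012 substitutions/site.

0.097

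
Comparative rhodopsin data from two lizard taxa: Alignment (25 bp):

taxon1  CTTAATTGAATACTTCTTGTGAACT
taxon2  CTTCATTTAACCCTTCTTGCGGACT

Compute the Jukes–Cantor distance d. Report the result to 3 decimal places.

0.289

The sequences differ at 6 of 25 sites (4, 8, 11, 12, 20, 22), so p = 6/25 = 0.24.
d = −(3/4) ln(1 − 4p/3) = −0.75 ln(1 − 0.32) = −0.75 ln(0.68)
  = −0.75 × (-0.385662) = 0.289247 substitutions/site.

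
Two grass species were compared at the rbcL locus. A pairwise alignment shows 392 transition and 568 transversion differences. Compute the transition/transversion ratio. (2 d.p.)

R = 392/568 = 0.690140… ≈ 0.69 (to 2 d.p.).

0.69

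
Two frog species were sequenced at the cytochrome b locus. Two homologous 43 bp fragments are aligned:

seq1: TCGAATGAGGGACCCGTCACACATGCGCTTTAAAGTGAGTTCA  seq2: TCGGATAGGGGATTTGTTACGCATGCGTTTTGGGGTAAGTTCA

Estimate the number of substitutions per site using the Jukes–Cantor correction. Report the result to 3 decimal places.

0.387

The sequences differ at 13 of 43 sites, so p = 13/43 ≈ 0.302326.
d = −(3/4) ln(1 − 4p/3) = −0.75 ln(1 − 0.403101) = −0.75 ln(0.596899)
  = −0.75 × (-0.516007) = 0.387005 substitutions/site.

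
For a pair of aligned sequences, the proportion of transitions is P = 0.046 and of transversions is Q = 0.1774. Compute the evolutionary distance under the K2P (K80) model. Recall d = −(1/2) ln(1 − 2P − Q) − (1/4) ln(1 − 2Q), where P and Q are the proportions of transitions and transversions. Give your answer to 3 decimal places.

0.266

Under the Kimura two-parameter model, d = −½ ln(1 − 2P − Q) − ¼ ln(1 − 2Q).
1 − 2P − Q = 0.7306, giving −½ ln(0.7306) = 0.156945.
1 − 2Q = 0.6452, giving −¼ ln(0.6452) = 0.109549.
d = 0.156945 + 0.109549 = 0.266494.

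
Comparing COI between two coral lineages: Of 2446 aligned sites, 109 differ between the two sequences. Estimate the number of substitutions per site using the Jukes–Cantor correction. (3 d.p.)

p = 109/2446 ≈ 0.044563.
d = −(3/4) ln(1 − 4p/3) = −0.75 ln(1 − 0.059417) = −0.75 ln(0.940583)
  = −0.75 × (-0.061255) = 0.045941 substitutions/site.

0.046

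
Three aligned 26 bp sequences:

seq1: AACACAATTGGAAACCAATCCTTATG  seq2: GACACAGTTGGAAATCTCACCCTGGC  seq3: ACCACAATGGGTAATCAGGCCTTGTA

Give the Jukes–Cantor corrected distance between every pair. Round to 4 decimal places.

d(seq1,seq2) = 0.5393, d(seq1,seq3) = 0.3961, d(seq2,seq3) = 0.6228

seq1–seq2: 10/26 sites differ → p ≈ 0.384615, d = −0.75 ln(1 − 0.51282) = 0.539341 ≈ 0.5393.
seq1–seq3: 8/26 sites differ → p ≈ 0.307692, d = −0.75 ln(1 − 0.410256) = 0.396050 ≈ 0.3961.
seq2–seq3: 11/26 sites differ → p ≈ 0.423077, d = −0.75 ln(1 − 0.564103) = 0.622762 ≈ 0.6228.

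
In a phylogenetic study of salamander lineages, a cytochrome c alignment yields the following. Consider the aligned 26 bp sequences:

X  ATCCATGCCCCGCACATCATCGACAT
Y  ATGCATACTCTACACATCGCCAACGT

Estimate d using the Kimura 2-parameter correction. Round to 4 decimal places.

0.5504

Of 26 sites, 8 differences are transitions and 1 are transversions, so P = 8/26 ≈ 0.307692 and Q = 1/26 ≈ 0.038462.
Under the Kimura two-parameter model, d = −½ ln(1 − 2P − Q) − ¼ ln(1 − 2Q).
1 − 2P − Q = 0.346154, giving −½ ln(0.346154) = 0.530436.
1 − 2Q = 0.923076, giving −¼ ln(0.923076) = 0.020011.
d = 0.530436 + 0.020011 = 0.550447.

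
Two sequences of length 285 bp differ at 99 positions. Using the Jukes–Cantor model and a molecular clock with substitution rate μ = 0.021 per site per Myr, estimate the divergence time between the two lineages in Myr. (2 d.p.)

p = 99/285 ≈ 0.347368.
d = −(3/4) ln(1 − 4p/3) = −0.75 ln(1 − 0.463157) = −0.75 ln(0.536843)
  = −0.75 × (-0.622050) = 0.466538 substitutions/site.
Under a molecular clock d = 2μt, so t = d/(2μ) = 0.466538 / (2 × 0.021) = 11.11 Myr.

11.11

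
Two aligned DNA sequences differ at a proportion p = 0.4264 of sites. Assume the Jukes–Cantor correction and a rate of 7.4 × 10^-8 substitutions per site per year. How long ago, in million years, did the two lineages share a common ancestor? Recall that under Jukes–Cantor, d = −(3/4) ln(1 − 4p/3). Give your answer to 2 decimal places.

d = −(3/4) ln(1 − 4p/3) = −0.75 ln(1 − 0.568533) = −0.75 ln(0.431467)
  = −0.75 × (-0.840564) = 0.630423 substitutions/site.
Under a molecular clock d = 2μt, so t = d/(2μ) = 0.630423 / (2 × 7.4 × 10^-8) = 4.26 million years.

4.26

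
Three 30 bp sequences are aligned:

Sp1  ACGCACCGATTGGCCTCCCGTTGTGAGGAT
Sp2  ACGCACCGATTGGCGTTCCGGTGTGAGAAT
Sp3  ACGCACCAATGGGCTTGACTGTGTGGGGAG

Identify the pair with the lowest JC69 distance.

Sp1 and Sp2

Sp1–Sp2: 4/30 differ, p = 0.133, d = 0.147.
Sp1–Sp3: 9/30 differ, p = 0.300, d = 0.383.
Sp2–Sp3: 9/30 differ, p = 0.300, d = 0.383.
The smallest distance is between Sp1 and Sp2.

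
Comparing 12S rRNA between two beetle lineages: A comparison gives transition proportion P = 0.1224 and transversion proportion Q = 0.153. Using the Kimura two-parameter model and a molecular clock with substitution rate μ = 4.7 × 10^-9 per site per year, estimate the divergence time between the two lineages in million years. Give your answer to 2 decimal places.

Under the Kimura two-parameter model, d = −½ ln(1 − 2P − Q) − ¼ ln(1 − 2Q).
1 − 2P − Q = 0.6022, giving −½ ln(0.6022) = 0.253583.
1 − 2Q = 0.694, giving −¼ ln(0.694) = 0.091321.
d = 0.253583 + 0.091321 = 0.344904.
Under a molecular clock d = 2μt, so t = d/(2μ) = 0.344904 / (2 × 4.7 × 10^-9) = 36.69 million years.

36.69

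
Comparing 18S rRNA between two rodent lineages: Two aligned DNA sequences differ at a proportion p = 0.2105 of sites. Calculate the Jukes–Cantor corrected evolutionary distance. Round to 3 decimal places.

0.247

d = −(3/4) ln(1 − 4p/3) = −0.75 ln(1 − 0.280667) = −0.75 ln(0.719333)
  = −0.75 × (-0.329431) = 0.247073 substitutions/site.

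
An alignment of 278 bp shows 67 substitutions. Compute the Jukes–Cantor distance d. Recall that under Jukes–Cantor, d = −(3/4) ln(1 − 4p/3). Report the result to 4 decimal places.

0.2907

p = 67/278 ≈ 0.241007.
d = −(3/4) ln(1 − 4p/3) = −0.75 ln(1 − 0.321343) = −0.75 ln(0.678657)
  = −0.75 × (-0.387639) = 0.290729 substitutions/site.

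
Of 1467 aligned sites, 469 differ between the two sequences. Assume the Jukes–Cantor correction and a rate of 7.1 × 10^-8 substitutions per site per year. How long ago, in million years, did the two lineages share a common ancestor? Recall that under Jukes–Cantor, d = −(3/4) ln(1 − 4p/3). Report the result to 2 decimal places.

2.93

p = 469/1467 ≈ 0.3197.
d = −(3/4) ln(1 − 4p/3) = −0.75 ln(1 − 0.426267) = −0.75 ln(0.573733)
  = −0.75 × (-0.555591) = 0.416693 substitutions/site.
Under a molecular clock d = 2μt, so t = d/(2μ) = 0.416693 / (2 × 7.1 × 10^-8) = 2.93 million years.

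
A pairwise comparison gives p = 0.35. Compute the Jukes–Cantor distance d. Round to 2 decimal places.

0.47

d = −(3/4) ln(1 − 4p/3) = −0.75 ln(1 − 0.466667) = −0.75 ln(0.533333)
  = −0.75 × (-0.628609) = 0.471457 substitutions/site.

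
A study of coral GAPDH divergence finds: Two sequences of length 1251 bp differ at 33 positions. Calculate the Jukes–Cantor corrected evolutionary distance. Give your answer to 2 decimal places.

0.03

p = 33/1251 ≈ 0.026379.
d = −(3/4) ln(1 − 4p/3) = −0.75 ln(1 − 0.035172) = −0.75 ln(0.964828)
  = −0.75 × (-0.035805) = 0.026854 substitutions/site.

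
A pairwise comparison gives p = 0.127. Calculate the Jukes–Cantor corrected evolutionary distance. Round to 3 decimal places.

d = −(3/4) ln(1 − 4p/3) = −0.75 ln(1 − 0.169333) = −0.75 ln(0.830667)
  = −0.75 × (-0.185526) = 0.139145 substitutions/site.

0.139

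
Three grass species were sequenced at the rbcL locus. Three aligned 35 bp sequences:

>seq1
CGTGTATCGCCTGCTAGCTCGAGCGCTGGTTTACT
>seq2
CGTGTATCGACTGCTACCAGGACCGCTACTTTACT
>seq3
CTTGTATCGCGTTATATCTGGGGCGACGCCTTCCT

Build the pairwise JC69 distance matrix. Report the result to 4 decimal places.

seq1–seq2: 7/35 sites differ → p = 0.2, d = −0.75 ln(1 − 0.266667) = 0.232617 ≈ 0.2326.
seq1–seq3: 12/35 sites differ → p ≈ 0.342857, d = −0.75 ln(1 − 0.457143) = 0.458182 ≈ 0.4582.
seq2–seq3: 14/35 sites differ → p = 0.4, d = −0.75 ln(1 − 0.533333) = 0.571605 ≈ 0.5716.

d(seq1,seq2) = 0.2326, d(seq1,seq3) = 0.4582, d(seq2,seq3) = 0.5716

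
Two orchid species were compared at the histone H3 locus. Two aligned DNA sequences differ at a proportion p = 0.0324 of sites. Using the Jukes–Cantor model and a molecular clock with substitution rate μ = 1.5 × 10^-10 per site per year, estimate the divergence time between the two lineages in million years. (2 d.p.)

110.40

d = −(3/4) ln(1 − 4p/3) = −0.75 ln(1 − 0.0432) = −0.75 ln(0.9568)
  = −0.75 × (-0.044161) = 0.033121 substitutions/site.
Under a molecular clock d = 2μt, so t = d/(2μ) = 0.033121 / (2 × 1.5 × 10^-10) = 110.40 million years.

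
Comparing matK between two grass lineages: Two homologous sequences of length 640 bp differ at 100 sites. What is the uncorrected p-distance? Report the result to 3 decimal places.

p = 100/640 = 0.15625 ≈ 0.156 (to 3 d.p.).

0.156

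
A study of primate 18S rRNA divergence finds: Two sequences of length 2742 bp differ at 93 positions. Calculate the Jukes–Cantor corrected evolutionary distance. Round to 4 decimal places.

p = 93/2742 ≈ 0.033917.
d = −(3/4) ln(1 − 4p/3) = −0.75 ln(1 − 0.045223) = −0.75 ln(0.954777)
  = −0.75 × (-0.046277) = 0.034708 substitutions/site.

0.0347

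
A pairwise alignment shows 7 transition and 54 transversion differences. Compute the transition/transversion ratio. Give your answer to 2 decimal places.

0.13

R = 7/54 = 0.129629… ≈ 0.13 (to 2 d.p.).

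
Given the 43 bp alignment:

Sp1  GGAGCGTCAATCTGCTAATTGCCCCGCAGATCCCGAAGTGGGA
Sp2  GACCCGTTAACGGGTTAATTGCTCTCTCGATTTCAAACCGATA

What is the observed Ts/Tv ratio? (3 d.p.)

1.500

Transitions are A↔G and C↔T; transversions are all other mismatches.
Transitions: 12. Transversions: 8.
R = 12/8 = 1.500.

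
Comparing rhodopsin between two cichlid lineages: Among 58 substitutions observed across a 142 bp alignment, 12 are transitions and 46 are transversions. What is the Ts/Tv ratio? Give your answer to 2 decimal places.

R = 12/46 = 0.260869… ≈ 0.26 (to 2 d.p.).

0.26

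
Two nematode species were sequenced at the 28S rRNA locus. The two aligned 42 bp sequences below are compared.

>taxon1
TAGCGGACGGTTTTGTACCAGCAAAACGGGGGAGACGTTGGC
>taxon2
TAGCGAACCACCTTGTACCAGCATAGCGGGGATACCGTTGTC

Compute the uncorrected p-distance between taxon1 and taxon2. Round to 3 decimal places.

0.286

The sequences differ at 12 of 42 positions.
p = 12/42 = 0.285714… ≈ 0.286 (to 3 d.p.).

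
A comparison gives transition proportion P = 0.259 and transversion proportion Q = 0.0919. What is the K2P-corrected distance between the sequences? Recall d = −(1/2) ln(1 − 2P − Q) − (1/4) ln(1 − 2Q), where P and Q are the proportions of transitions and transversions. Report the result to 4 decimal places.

0.5215

Under the Kimura two-parameter model, d = −½ ln(1 − 2P − Q) − ¼ ln(1 − 2Q).
1 − 2P − Q = 0.3901, giving −½ ln(0.3901) = 0.470676.
1 − 2Q = 0.8162, giving −¼ ln(0.8162) = 0.050774.
d = 0.470676 + 0.050774 = 0.521450.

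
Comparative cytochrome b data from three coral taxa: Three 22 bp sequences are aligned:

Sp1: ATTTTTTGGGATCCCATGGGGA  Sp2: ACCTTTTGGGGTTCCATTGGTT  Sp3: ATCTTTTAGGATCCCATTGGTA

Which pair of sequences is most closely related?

Sp1–Sp2: 7/22 differ, p = 0.318, d = 0.414.
Sp1–Sp3: 4/22 differ, p = 0.182, d = 0.208.
Sp2–Sp3: 5/22 differ, p = 0.227, d = 0.271.
The smallest distance is between Sp1 and Sp3.

Sp1 and Sp3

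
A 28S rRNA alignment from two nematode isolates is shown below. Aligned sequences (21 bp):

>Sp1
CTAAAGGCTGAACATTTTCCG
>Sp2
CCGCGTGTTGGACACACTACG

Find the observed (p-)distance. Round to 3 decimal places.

The sequences differ at 11 of 21 positions.
p = 11/21 = 0.523809… ≈ 0.524 (to 3 d.p.).

0.524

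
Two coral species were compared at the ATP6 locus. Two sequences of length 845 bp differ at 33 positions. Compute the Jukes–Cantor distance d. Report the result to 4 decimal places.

p = 33/845 ≈ 0.039053.
d = −(3/4) ln(1 − 4p/3) = −0.75 ln(1 − 0.052071) = −0.75 ln(0.947929)
  = −0.75 × (-0.053476) = 0.040107 substitutions/site.

0.0401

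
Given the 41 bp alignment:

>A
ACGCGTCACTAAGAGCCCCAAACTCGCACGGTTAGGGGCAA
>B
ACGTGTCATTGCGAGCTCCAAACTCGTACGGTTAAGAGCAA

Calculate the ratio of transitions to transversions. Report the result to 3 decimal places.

Transitions are A↔G and C↔T; transversions are all other mismatches.
Transitions: 7. Transversions: 1.
R = 7/1 = 7.000.

7.000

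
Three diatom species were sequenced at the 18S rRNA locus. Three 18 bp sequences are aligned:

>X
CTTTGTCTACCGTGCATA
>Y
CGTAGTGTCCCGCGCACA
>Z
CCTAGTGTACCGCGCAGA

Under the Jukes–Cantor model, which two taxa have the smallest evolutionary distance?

Y and Z

X–Y: 6/18 differ, p = 0.333, d = 0.441.
X–Z: 5/18 differ, p = 0.278, d = 0.347.
Y–Z: 3/18 differ, p = 0.167, d = 0.188.
The smallest distance is between Y and Z.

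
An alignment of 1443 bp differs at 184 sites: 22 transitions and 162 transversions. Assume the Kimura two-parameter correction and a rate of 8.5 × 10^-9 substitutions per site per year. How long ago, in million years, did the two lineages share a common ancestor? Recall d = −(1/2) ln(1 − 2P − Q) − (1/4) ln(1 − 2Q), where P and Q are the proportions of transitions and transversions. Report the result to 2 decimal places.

P = 22/1443 ≈ 0.015246 and Q = 162/1443 ≈ 0.112266.
Under the Kimura two-parameter model, d = −½ ln(1 − 2P − Q) − ¼ ln(1 − 2Q).
1 − 2P − Q = 0.857242, giving −½ ln(0.857242) = 0.077018.
1 − 2Q = 0.775468, giving −¼ ln(0.775468) = 0.063572.
d = 0.077018 + 0.063572 = 0.140590.
Under a molecular clock d = 2μt, so t = d/(2μ) = 0.140590 / (2 × 8.5 × 10^-9) = 8.27 million years.

8.27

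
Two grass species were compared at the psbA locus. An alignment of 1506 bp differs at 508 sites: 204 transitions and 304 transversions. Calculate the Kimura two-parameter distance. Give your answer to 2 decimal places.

P = 204/1506 ≈ 0.135458 and Q = 304/1506 ≈ 0.201859.
Under the Kimura two-parameter model, d = −½ ln(1 − 2P − Q) − ¼ ln(1 − 2Q).
1 − 2P − Q = 0.527225, giving −½ ln(0.527225) = 0.320064.
1 − 2Q = 0.596282, giving −¼ ln(0.596282) = 0.129260.
d = 0.320064 + 0.129260 = 0.449324.

0.45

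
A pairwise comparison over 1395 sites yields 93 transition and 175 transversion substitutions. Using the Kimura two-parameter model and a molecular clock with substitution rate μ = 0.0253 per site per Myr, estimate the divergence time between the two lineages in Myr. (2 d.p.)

4.39

P = 93/1395 ≈ 0.066667 and Q = 175/1395 ≈ 0.125448.
Under the Kimura two-parameter model, d = −½ ln(1 − 2P − Q) − ¼ ln(1 − 2Q).
1 − 2P − Q = 0.741218, giving −½ ln(0.741218) = 0.149730.
1 − 2Q = 0.749104, giving −¼ ln(0.749104) = 0.072219.
d = 0.149730 + 0.072219 = 0.221949.
Under a molecular clock d = 2μt, so t = d/(2μ) = 0.221949 / (2 × 0.0253) = 4.39 Myr.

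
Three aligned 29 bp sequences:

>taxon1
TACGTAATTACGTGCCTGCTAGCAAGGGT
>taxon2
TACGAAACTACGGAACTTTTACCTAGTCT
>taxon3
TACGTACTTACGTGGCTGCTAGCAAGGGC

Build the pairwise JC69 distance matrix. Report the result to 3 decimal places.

taxon1–taxon2: 11/29 sites differ → p ≈ 0.37931, d = −0.75 ln(1 − 0.505747) = 0.528531 ≈ 0.529.
taxon1–taxon3: 3/29 sites differ → p ≈ 0.103448, d = −0.75 ln(1 − 0.137931) = 0.111315 ≈ 0.111.
taxon2–taxon3: 13/29 sites differ → p ≈ 0.448276, d = −0.75 ln(1 − 0.597701) = 0.682920 ≈ 0.683.

d(taxon1,taxon2) = 0.529, d(taxon1,taxon3) = 0.111, d(taxon2,taxon3) = 0.683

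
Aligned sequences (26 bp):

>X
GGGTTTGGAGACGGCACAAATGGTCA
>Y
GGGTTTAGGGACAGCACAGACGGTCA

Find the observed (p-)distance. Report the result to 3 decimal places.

The sequences differ at 5 of 26 positions (sites 7, 9, 13, 19, 21).
p = 5/26 = 0.192307… ≈ 0.192 (to 3 d.p.).

0.192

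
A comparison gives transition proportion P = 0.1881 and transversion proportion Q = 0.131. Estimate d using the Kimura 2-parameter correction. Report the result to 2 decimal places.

0.43

Under the Kimura two-parameter model, d = −½ ln(1 − 2P − Q) − ¼ ln(1 − 2Q).
1 − 2P − Q = 0.4928, giving −½ ln(0.4928) = 0.353826.
1 − 2Q = 0.738, giving −¼ ln(0.738) = 0.075953.
d = 0.353826 + 0.075953 = 0.429779.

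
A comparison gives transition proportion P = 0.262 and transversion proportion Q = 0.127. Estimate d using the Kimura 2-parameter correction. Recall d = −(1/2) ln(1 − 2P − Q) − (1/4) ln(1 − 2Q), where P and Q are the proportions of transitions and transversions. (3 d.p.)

Under the Kimura two-parameter model, d = −½ ln(1 − 2P − Q) − ¼ ln(1 − 2Q).
1 − 2P − Q = 0.349, giving −½ ln(0.349) = 0.526342.
1 − 2Q = 0.746, giving −¼ ln(0.746) = 0.073257.
d = 0.526342 + 0.073257 = 0.599599.

0.600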